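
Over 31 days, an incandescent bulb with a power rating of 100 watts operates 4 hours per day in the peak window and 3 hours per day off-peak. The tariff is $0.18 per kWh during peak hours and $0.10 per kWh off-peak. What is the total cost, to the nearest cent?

$3.16

Peak energy = 0.1 kW × 4 h × 31 = 12.4 kWh
Off-peak energy = 0.1 kW × 3 h × 31 = 9.3 kWh
Cost = 12.4 × $0.18 + 9.3 × $0.10 = $2.232 + $0.93 = $3.16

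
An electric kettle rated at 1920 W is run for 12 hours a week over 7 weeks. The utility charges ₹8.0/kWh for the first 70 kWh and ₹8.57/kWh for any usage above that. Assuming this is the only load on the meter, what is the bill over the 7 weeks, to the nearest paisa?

Runtime = 12 h/week × 7 weeks = 84 h
Energy = 1.92 kW × 84 h = 161.28 kWh
Tier 1 (0–70 kWh): 70 × ₹8.0 = ₹560
Above 70 kWh: 91.28 × ₹8.57 = ₹782.2696
Bill = ₹1342.27

₹1342.27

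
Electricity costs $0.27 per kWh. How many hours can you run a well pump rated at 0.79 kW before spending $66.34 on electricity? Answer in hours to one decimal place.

Energy available = $66.34 ÷ $0.27/kWh = 245.7037 kWh
Hours = 245.7037 kWh ÷ 0.79 kW = 311.0 h

311.0 h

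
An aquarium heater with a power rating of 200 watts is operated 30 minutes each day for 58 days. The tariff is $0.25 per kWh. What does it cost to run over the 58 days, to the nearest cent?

Runtime = 30 min × 58 = 1740 min = 29 h
Energy = 0.2 kW × 29 h = 5.8 kWh
Cost = 5.8 kWh × $0.25/kWh = $1.45

$1.45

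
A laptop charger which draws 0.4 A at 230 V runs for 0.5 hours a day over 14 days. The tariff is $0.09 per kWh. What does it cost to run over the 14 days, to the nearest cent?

Power = 0.4 A × 230 V = 92 W = 0.092 kW
Runtime = 0.5 h/day × 14 days = 7 h
Energy = 0.092 kW × 7 h = 0.644 kWh
Cost = 0.644 kWh × $0.09/kWh = $0.06

$0.06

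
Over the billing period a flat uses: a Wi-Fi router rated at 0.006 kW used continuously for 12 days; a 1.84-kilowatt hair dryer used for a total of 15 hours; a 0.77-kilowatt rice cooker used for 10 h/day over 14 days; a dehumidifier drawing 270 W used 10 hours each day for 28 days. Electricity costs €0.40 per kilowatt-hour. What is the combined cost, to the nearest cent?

Wi-Fi router: Runtime = 24 h × 12 = 288 h
Wi-Fi router: 0.006 kW × 288 h = 1.728 kWh
hair dryer: 1.84 kW × 15 h = 27.6 kWh
rice cooker: Runtime = 10 h/day × 14 days = 140 h
rice cooker: 0.77 kW × 140 h = 107.8 kWh
dehumidifier: Runtime = 10 h/day × 28 days = 280 h
dehumidifier: 0.27 kW × 280 h = 75.6 kWh
Total energy = 212.728 kWh
Cost = 212.728 × €0.40 = €85.09

€85.09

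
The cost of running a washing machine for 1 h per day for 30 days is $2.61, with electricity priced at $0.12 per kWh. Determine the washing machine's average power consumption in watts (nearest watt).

725 W

Energy = $2.61 ÷ $0.12/kWh = 21.75 kWh
Runtime = 1 h/day × 30 days = 30 h
Power = 21.75 kWh ÷ 30 h = 0.725 kW = 725 W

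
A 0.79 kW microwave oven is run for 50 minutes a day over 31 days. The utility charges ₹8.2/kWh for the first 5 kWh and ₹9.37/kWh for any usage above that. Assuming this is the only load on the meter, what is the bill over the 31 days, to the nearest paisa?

Runtime = 50 min × 31 = 1550 min = 25.833333… h
Energy = 0.79 kW × 25.833333… h = 20.408333… kWh
Tier 1 (0–5 kWh): 5 × ₹8.2 = ₹41
Above 5 kWh: 15.408333… × ₹9.37 = ₹144.376083…
Bill = ₹185.38

₹185.38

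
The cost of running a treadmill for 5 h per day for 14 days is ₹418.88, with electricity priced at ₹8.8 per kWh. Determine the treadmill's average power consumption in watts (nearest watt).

680 W

Energy = ₹418.88 ÷ ₹8.8/kWh = 47.6 kWh
Runtime = 5 h/day × 14 days = 70 h
Power = 47.6 kWh ÷ 70 h = 0.68 kW = 680 W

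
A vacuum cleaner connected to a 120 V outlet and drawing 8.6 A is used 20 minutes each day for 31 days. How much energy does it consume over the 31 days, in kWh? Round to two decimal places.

10.66 kWh

Power = 8.6 A × 120 V = 1032 W = 1.032 kW
Runtime = 20 min × 31 = 620 min = 10.333333… h
Energy = 1.032 kW × 10.333333… h = 10.664 kWh ≈ 10.66 kWh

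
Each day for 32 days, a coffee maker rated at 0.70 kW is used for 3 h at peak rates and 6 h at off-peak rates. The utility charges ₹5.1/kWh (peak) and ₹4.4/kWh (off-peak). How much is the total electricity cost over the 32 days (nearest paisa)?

₹934.08

Peak energy = 0.7 kW × 3 h × 32 = 67.2 kWh
Off-peak energy = 0.7 kW × 6 h × 32 = 134.4 kWh
Cost = 67.2 × ₹5.1 + 134.4 × ₹4.4 = ₹342.72 + ₹591.36 = ₹934.08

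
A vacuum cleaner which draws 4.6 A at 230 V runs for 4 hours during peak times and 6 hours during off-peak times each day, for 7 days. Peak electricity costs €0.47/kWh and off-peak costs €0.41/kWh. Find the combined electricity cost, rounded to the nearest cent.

€32.14

Power = 4.6 A × 230 V = 1058 W = 1.058 kW
Peak energy = 1.058 kW × 4 h × 7 = 29.624 kWh
Off-peak energy = 1.058 kW × 6 h × 7 = 44.436 kWh
Cost = 29.624 × €0.47 + 44.436 × €0.41 = €13.92328 + €18.21876 = €32.14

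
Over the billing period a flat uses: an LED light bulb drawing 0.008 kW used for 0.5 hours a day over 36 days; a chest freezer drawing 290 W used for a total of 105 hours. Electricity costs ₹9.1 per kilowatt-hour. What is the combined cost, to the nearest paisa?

LED light bulb: Runtime = 0.5 h/day × 36 days = 18 h
LED light bulb: 0.008 kW × 18 h = 0.144 kWh
chest freezer: 0.29 kW × 105 h = 30.45 kWh
Total energy = 30.594 kWh
Cost = 30.594 × ₹9.1 = ₹278.41

₹278.41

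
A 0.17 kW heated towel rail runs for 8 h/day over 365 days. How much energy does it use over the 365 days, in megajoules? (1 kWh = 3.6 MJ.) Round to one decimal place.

1787.0 MJ

Runtime = 8 h/day × 365 days = 2920 h
Energy = 0.17 kW × 2920 h = 496.4 kWh
= 496.4 × 3.6 MJ = 1787.0 MJ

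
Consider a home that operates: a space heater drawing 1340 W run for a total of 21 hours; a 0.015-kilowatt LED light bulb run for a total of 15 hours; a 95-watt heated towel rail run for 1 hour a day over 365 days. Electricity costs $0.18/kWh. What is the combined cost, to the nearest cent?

$11.35

space heater: 1.34 kW × 21 h = 28.14 kWh
LED light bulb: 0.015 kW × 15 h = 0.225 kWh
heated towel rail: Runtime = 1 h/day × 365 days = 365 h
heated towel rail: 0.095 kW × 365 h = 34.675 kWh
Total energy = 63.04 kWh
Cost = 63.04 × $0.18 = $11.35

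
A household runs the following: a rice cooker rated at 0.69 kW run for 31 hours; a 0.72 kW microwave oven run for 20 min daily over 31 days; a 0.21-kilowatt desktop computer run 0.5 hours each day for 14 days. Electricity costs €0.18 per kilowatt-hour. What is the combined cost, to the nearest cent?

rice cooker: 0.69 kW × 31 h = 21.39 kWh
microwave oven: Runtime = 20 min × 31 = 620 min = 10.333333… h
microwave oven: 0.72 kW × 10.333333… h = 7.44 kWh
desktop computer: Runtime = 0.5 h/day × 14 days = 7 h
desktop computer: 0.21 kW × 7 h = 1.47 kWh
Total energy = 30.3 kWh
Cost = 30.3 × €0.18 = €5.45

€5.45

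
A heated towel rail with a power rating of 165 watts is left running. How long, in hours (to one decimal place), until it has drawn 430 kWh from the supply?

2606.1 h

Hours = 430 kWh ÷ 0.165 kW = 2606.1 h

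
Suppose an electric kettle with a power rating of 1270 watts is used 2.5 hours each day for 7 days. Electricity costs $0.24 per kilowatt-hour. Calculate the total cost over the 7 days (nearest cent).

Runtime = 2.5 h/day × 7 days = 17.5 h
Energy = 1.27 kW × 17.5 h = 22.225 kWh
Cost = 22.225 kWh × $0.24/kWh = $5.33

$5.33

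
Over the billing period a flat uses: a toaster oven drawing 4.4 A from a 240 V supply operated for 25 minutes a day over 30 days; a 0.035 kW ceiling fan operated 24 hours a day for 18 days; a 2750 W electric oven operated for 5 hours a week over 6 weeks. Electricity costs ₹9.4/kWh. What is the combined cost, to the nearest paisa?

₹1041.71

toaster oven: Power = 4.4 A × 240 V = 1056 W = 1.056 kW
toaster oven: Runtime = 25 min × 30 = 750 min = 12.5 h
toaster oven: 1.056 kW × 12.5 h = 13.2 kWh
ceiling fan: Runtime = 24 h × 18 = 432 h
ceiling fan: 0.035 kW × 432 h = 15.12 kWh
electric oven: Runtime = 5 h/week × 6 weeks = 30 h
electric oven: 2.75 kW × 30 h = 82.5 kWh
Total energy = 110.82 kWh
Cost = 110.82 × ₹9.4 = ₹1041.71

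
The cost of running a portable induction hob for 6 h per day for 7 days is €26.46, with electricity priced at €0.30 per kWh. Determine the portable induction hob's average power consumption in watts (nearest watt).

Energy = €26.46 ÷ €0.30/kWh = 88.2 kWh
Runtime = 6 h/day × 7 days = 42 h
Power = 88.2 kWh ÷ 42 h = 2.1 kW = 2100 W

2100 W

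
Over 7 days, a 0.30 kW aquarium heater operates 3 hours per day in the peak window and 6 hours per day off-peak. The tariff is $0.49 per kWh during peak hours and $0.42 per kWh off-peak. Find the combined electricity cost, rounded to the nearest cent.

Peak energy = 0.3 kW × 3 h × 7 = 6.3 kWh
Off-peak energy = 0.3 kW × 6 h × 7 = 12.6 kWh
Cost = 6.3 × $0.49 + 12.6 × $0.42 = $3.087 + $5.292 = $8.38

$8.38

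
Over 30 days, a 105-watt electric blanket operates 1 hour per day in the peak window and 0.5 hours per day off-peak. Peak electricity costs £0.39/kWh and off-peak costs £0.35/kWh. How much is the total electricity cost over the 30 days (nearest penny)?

£1.78

Peak energy = 0.105 kW × 1 h × 30 = 3.15 kWh
Off-peak energy = 0.105 kW × 0.5 h × 30 = 1.575 kWh
Cost = 3.15 × £0.39 + 1.575 × £0.35 = £1.2285 + £0.55125 = £1.78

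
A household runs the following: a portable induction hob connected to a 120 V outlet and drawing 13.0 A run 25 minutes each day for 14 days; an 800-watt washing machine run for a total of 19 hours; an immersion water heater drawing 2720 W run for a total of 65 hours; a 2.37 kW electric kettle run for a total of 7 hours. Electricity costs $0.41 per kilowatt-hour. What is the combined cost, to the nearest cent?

portable induction hob: Power = 13.0 A × 120 V = 1560 W = 1.56 kW
portable induction hob: Runtime = 25 min × 14 = 350 min = 5.833333… h
portable induction hob: 1.56 kW × 5.833333… h = 9.1 kWh
washing machine: 0.8 kW × 19 h = 15.2 kWh
immersion water heater: 2.72 kW × 65 h = 176.8 kWh
electric kettle: 2.37 kW × 7 h = 16.59 kWh
Total energy = 217.69 kWh
Cost = 217.69 × $0.41 = $89.25

$89.25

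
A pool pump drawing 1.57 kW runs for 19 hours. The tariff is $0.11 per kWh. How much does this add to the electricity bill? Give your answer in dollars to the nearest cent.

$3.28

Energy = 1.57 kW × 19 h = 29.83 kWh
Cost = 29.83 kWh × $0.11/kWh = $3.28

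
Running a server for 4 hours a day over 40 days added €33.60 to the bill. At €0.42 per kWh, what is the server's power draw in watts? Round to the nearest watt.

Energy = €33.60 ÷ €0.42/kWh = 80 kWh
Runtime = 4 h/day × 40 days = 160 h
Power = 80 kWh ÷ 160 h = 0.5 kW = 500 W

500 W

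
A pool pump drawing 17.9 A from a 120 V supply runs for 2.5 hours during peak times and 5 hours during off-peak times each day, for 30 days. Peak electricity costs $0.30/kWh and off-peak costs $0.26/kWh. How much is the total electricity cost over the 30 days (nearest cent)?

Power = 17.9 A × 120 V = 2148 W = 2.148 kW
Peak energy = 2.148 kW × 2.5 h × 30 = 161.1 kWh
Off-peak energy = 2.148 kW × 5 h × 30 = 322.2 kWh
Cost = 161.1 × $0.30 + 322.2 × $0.26 = $48.33 + $83.772 = $132.10

$132.10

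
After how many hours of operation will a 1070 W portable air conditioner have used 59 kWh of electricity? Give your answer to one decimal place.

Hours = 59 kWh ÷ 1.07 kW = 55.1 h

55.1 h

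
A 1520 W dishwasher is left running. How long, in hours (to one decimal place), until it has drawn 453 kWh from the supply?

298.0 h

Hours = 453 kWh ÷ 1.52 kW = 298.0 h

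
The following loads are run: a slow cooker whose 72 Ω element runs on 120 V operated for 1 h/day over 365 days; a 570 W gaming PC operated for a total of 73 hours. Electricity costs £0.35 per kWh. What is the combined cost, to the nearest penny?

£40.11

slow cooker: Power = V²/R = 120²/72 = 200 W = 0.2 kW
slow cooker: Runtime = 1 h/day × 365 days = 365 h
slow cooker: 0.2 kW × 365 h = 73 kWh
gaming PC: 0.57 kW × 73 h = 41.61 kWh
Total energy = 114.61 kWh
Cost = 114.61 × £0.35 = £40.11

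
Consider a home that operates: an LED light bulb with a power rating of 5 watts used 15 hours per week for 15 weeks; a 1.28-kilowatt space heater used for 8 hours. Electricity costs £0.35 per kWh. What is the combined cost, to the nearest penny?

£3.98

LED light bulb: Runtime = 15 h/week × 15 weeks = 225 h
LED light bulb: 0.005 kW × 225 h = 1.125 kWh
space heater: 1.28 kW × 8 h = 10.24 kWh
Total energy = 11.365 kWh
Cost = 11.365 × £0.35 = £3.98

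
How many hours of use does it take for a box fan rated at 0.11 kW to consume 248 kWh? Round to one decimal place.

2254.5 h

Hours = 248 kWh ÷ 0.11 kW = 2254.5 h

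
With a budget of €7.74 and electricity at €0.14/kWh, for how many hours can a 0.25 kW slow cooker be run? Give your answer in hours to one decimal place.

221.1 h

Energy available = €7.74 ÷ €0.14/kWh = 55.2857 kWh
Hours = 55.2857 kWh ÷ 0.25 kW = 221.1 h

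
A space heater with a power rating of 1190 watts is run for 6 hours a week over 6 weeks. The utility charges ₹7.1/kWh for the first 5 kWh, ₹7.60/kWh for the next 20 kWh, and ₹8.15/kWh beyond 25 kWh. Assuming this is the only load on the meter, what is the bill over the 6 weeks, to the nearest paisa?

Runtime = 6 h/week × 6 weeks = 36 h
Energy = 1.19 kW × 36 h = 42.84 kWh
Tier 1 (0–5 kWh): 5 × ₹7.1 = ₹35.5
Tier 2 (5–25 kWh): 20 × ₹7.60 = ₹152
Above 25 kWh: 17.84 × ₹8.15 = ₹145.396
Bill = ₹332.90

₹332.90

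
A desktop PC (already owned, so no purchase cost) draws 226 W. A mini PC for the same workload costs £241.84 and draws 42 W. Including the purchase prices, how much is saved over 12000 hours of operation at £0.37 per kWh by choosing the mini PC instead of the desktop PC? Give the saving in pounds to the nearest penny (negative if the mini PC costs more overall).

£575.12

desktop PC: £0.00 + (226/1000) kW × 12000 h × £0.37 = £0.00 + £1003.44 = £1003.44
mini PC: £241.84 + (42/1000) kW × 12000 h × £0.37 = £241.84 + £186.48 = £428.32
Saving = £1003.44 − £428.32 = £575.12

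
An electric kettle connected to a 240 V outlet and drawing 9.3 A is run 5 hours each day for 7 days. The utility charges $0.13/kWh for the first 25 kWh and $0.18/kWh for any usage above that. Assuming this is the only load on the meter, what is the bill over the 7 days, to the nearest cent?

Power = 9.3 A × 240 V = 2232 W = 2.232 kW
Runtime = 5 h/day × 7 days = 35 h
Energy = 2.232 kW × 35 h = 78.12 kWh
Tier 1 (0–25 kWh): 25 × $0.13 = $3.25
Above 25 kWh: 53.12 × $0.18 = $9.5616
Bill = $12.81

$12.81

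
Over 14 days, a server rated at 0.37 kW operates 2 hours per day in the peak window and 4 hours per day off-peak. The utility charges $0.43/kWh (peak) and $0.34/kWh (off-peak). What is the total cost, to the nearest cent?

Peak energy = 0.37 kW × 2 h × 14 = 10.36 kWh
Off-peak energy = 0.37 kW × 4 h × 14 = 20.72 kWh
Cost = 10.36 × $0.43 + 20.72 × $0.34 = $4.4548 + $7.0448 = $11.50

$11.50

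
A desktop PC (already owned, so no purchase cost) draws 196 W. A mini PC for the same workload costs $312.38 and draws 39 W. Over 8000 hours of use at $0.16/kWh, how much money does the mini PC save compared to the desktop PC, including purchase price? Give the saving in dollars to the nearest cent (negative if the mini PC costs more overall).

-$111.42

desktop PC: $0.00 + (196/1000) kW × 8000 h × $0.16 = $0.00 + $250.88 = $250.88
mini PC: $312.38 + (39/1000) kW × 8000 h × $0.16 = $312.38 + $49.92 = $362.3
Saving = $250.88 − $362.3 = −$111.42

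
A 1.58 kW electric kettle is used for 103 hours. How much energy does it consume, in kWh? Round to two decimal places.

Energy = 1.58 kW × 103 h = 162.74 kWh

162.74 kWh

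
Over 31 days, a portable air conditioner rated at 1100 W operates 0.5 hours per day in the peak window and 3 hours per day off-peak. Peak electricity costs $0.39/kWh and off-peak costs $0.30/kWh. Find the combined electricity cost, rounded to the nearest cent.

$37.34

Peak energy = 1.1 kW × 0.5 h × 31 = 17.05 kWh
Off-peak energy = 1.1 kW × 3 h × 31 = 102.3 kWh
Cost = 17.05 × $0.39 + 102.3 × $0.30 = $6.6495 + $30.69 = $37.34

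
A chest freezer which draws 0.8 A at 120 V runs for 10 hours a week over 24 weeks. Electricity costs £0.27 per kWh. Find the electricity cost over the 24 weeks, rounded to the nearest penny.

£6.22

Power = 0.8 A × 120 V = 96 W = 0.096 kW
Runtime = 10 h/week × 24 weeks = 240 h
Energy = 0.096 kW × 240 h = 23.04 kWh
Cost = 23.04 kWh × £0.27/kWh = £6.22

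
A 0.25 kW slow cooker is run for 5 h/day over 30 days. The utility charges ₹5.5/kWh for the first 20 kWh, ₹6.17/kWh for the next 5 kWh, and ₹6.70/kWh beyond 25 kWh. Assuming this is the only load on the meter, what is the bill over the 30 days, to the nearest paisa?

Runtime = 5 h/day × 30 days = 150 h
Energy = 0.25 kW × 150 h = 37.5 kWh
Tier 1 (0–20 kWh): 20 × ₹5.5 = ₹110
Tier 2 (20–25 kWh): 5 × ₹6.17 = ₹30.85
Above 25 kWh: 12.5 × ₹6.70 = ₹83.75
Bill = ₹224.60

₹224.60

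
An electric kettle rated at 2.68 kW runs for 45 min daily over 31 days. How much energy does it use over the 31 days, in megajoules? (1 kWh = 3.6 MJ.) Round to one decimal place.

Runtime = 45 min × 31 = 1395 min = 23.25 h
Energy = 2.68 kW × 23.25 h = 62.31 kWh
= 62.31 × 3.6 MJ = 224.3 MJ

224.3 MJ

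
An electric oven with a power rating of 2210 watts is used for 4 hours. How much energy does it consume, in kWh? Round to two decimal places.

8.84 kWh

Energy = 2.21 kW × 4 h = 8.84 kWh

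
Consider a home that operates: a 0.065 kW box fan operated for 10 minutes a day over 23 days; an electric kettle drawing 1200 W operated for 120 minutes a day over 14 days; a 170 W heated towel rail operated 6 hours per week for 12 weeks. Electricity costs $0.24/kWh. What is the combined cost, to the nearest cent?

$11.06

box fan: Runtime = 10 min × 23 = 230 min = 3.833333… h
box fan: 0.065 kW × 3.833333… h = 0.249166… kWh
electric kettle: Runtime = 120 min × 14 = 1680 min = 28 h
electric kettle: 1.2 kW × 28 h = 33.6 kWh
heated towel rail: Runtime = 6 h/week × 12 weeks = 72 h
heated towel rail: 0.17 kW × 72 h = 12.24 kWh
Total energy = 46.089166… kWh
Cost = 46.089166… × $0.24 = $11.06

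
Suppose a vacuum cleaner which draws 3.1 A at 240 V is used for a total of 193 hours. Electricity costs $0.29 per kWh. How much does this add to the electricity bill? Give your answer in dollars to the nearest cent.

$41.64

Power = 3.1 A × 240 V = 744 W = 0.744 kW
Energy = 0.744 kW × 193 h = 143.592 kWh
Cost = 143.592 kWh × $0.29/kWh = $41.64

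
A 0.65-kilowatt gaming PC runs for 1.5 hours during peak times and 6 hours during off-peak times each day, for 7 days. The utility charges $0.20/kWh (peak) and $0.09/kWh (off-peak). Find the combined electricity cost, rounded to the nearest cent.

Peak energy = 0.65 kW × 1.5 h × 7 = 6.825 kWh
Off-peak energy = 0.65 kW × 6 h × 7 = 27.3 kWh
Cost = 6.825 × $0.20 + 27.3 × $0.09 = $1.365 + $2.457 = $3.82

$3.82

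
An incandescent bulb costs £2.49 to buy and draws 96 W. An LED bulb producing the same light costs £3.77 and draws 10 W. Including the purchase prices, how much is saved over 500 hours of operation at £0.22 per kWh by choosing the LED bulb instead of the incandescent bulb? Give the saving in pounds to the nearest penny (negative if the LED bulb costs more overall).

£8.18

incandescent bulb: £2.49 + (96/1000) kW × 500 h × £0.22 = £2.49 + £10.56 = £13.05
LED bulb: £3.77 + (10/1000) kW × 500 h × £0.22 = £3.77 + £1.1 = £4.87
Saving = £13.05 − £4.87 = £8.18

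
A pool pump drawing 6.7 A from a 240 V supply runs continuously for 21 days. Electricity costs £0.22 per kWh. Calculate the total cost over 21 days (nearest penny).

Power = 6.7 A × 240 V = 1608 W = 1.608 kW
Runtime = 24 h × 21 = 504 h
Energy = 1.608 kW × 504 h = 810.432 kWh
Cost = 810.432 kWh × £0.22/kWh = £178.30

£178.30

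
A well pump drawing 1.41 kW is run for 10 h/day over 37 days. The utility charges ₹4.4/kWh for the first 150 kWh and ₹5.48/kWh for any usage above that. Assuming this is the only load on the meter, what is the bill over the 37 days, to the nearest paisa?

₹2696.92

Runtime = 10 h/day × 37 days = 370 h
Energy = 1.41 kW × 370 h = 521.7 kWh
Tier 1 (0–150 kWh): 150 × ₹4.4 = ₹660
Above 150 kWh: 371.7 × ₹5.48 = ₹2036.916
Bill = ₹2696.92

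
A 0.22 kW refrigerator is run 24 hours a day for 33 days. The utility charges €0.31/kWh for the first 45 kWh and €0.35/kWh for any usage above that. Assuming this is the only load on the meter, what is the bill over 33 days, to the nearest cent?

€59.18

Runtime = 24 h × 33 = 792 h
Energy = 0.22 kW × 792 h = 174.24 kWh
Tier 1 (0–45 kWh): 45 × €0.31 = €13.95
Above 45 kWh: 129.24 × €0.35 = €45.234
Bill = €59.18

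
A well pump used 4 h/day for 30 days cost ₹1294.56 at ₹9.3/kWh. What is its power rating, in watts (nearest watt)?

Energy = ₹1294.56 ÷ ₹9.3/kWh = 139.2 kWh
Runtime = 4 h/day × 30 days = 120 h
Power = 139.2 kWh ÷ 120 h = 1.16 kW = 1160 W

1160 W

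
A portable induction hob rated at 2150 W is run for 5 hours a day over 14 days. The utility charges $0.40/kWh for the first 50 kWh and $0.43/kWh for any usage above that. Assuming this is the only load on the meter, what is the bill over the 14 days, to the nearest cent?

$63.22

Runtime = 5 h/day × 14 days = 70 h
Energy = 2.15 kW × 70 h = 150.5 kWh
Tier 1 (0–50 kWh): 50 × $0.40 = $20
Above 50 kWh: 100.5 × $0.43 = $43.215
Bill = $63.22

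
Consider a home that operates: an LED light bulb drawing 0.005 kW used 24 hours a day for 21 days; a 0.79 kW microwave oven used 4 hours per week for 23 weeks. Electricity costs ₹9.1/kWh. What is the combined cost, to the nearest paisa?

₹684.32

LED light bulb: Runtime = 24 h × 21 = 504 h
LED light bulb: 0.005 kW × 504 h = 2.52 kWh
microwave oven: Runtime = 4 h/week × 23 weeks = 92 h
microwave oven: 0.79 kW × 92 h = 72.68 kWh
Total energy = 75.2 kWh
Cost = 75.2 × ₹9.1 = ₹684.32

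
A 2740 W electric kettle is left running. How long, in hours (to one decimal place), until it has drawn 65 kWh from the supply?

Hours = 65 kWh ÷ 2.74 kW = 23.7 h

23.7 h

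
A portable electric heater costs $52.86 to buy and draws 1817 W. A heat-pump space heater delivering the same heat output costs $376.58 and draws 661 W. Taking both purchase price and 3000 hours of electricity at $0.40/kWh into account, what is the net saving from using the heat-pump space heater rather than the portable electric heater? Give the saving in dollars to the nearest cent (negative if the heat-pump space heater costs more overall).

$1063.48

portable electric heater: $52.86 + (1817/1000) kW × 3000 h × $0.40 = $52.86 + $2180.4 = $2233.26
heat-pump space heater: $376.58 + (661/1000) kW × 3000 h × $0.40 = $376.58 + $793.2 = $1169.78
Saving = $2233.26 − $1169.78 = $1063.48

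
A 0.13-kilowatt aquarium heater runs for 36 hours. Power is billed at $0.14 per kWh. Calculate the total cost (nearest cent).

$0.66

Energy = 0.13 kW × 36 h = 4.68 kWh
Cost = 4.68 kWh × $0.14/kWh = $0.66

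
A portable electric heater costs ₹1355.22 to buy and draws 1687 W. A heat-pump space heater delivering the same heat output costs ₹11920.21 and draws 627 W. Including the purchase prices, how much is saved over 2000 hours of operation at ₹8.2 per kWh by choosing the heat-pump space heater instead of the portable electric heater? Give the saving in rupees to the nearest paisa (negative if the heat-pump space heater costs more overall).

₹6819.01

portable electric heater: ₹1355.22 + (1687/1000) kW × 2000 h × ₹8.2 = ₹1355.22 + ₹27666.8 = ₹29022.02
heat-pump space heater: ₹11920.21 + (627/1000) kW × 2000 h × ₹8.2 = ₹11920.21 + ₹10282.8 = ₹22203.01
Saving = ₹29022.02 − ₹22203.01 = ₹6819.01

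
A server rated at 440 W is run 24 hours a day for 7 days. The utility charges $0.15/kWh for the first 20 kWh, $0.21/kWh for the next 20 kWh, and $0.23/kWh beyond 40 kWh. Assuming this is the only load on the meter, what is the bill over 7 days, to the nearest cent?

$15.00

Runtime = 24 h × 7 = 168 h
Energy = 0.44 kW × 168 h = 73.92 kWh
Tier 1 (0–20 kWh): 20 × $0.15 = $3
Tier 2 (20–40 kWh): 20 × $0.21 = $4.2
Above 40 kWh: 33.92 × $0.23 = $7.8016
Bill = $15.00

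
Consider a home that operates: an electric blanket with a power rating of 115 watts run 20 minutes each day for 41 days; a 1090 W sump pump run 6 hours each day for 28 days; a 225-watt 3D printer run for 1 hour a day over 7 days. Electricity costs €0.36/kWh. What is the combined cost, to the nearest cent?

€67.06

electric blanket: Runtime = 20 min × 41 = 820 min = 13.666666… h
electric blanket: 0.115 kW × 13.666666… h = 1.571666… kWh
sump pump: Runtime = 6 h/day × 28 days = 168 h
sump pump: 1.09 kW × 168 h = 183.12 kWh
3D printer: Runtime = 1 h/day × 7 days = 7 h
3D printer: 0.225 kW × 7 h = 1.575 kWh
Total energy = 186.266666… kWh
Cost = 186.266666… × €0.36 = €67.06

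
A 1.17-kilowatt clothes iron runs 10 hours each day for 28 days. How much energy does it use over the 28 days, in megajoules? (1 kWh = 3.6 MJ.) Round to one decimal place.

1179.4 MJ

Runtime = 10 h/day × 28 days = 280 h
Energy = 1.17 kW × 280 h = 327.6 kWh
= 327.6 × 3.6 MJ = 1179.4 MJ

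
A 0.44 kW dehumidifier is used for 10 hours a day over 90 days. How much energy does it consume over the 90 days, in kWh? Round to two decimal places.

396.00 kWh

Runtime = 10 h/day × 90 days = 900 h
Energy = 0.44 kW × 900 h = 396 kWh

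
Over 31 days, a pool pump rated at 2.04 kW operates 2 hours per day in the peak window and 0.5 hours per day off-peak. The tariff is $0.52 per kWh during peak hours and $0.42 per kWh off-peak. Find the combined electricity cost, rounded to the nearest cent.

$79.05

Peak energy = 2.04 kW × 2 h × 31 = 126.48 kWh
Off-peak energy = 2.04 kW × 0.5 h × 31 = 31.62 kWh
Cost = 126.48 × $0.52 + 31.62 × $0.42 = $65.7696 + $13.2804 = $79.05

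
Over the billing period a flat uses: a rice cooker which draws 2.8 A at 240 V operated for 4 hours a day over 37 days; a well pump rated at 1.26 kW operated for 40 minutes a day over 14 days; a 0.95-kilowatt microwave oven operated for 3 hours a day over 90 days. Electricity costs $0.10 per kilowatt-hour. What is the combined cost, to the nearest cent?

$36.77

rice cooker: Power = 2.8 A × 240 V = 672 W = 0.672 kW
rice cooker: Runtime = 4 h/day × 37 days = 148 h
rice cooker: 0.672 kW × 148 h = 99.456 kWh
well pump: Runtime = 40 min × 14 = 560 min = 9.333333… h
well pump: 1.26 kW × 9.333333… h = 11.76 kWh
microwave oven: Runtime = 3 h/day × 90 days = 270 h
microwave oven: 0.95 kW × 270 h = 256.5 kWh
Total energy = 367.716 kWh
Cost = 367.716 × $0.10 = $36.77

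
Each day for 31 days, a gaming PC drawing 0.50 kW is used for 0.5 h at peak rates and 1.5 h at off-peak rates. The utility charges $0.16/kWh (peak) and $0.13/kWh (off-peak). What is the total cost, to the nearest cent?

$4.26

Peak energy = 0.5 kW × 0.5 h × 31 = 7.75 kWh
Off-peak energy = 0.5 kW × 1.5 h × 31 = 23.25 kWh
Cost = 7.75 × $0.16 + 23.25 × $0.13 = $1.24 + $3.0225 = $4.26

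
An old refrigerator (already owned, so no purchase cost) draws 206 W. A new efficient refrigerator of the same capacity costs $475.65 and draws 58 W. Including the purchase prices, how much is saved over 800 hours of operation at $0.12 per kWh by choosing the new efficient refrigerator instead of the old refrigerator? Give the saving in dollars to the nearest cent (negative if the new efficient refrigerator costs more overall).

-$461.44

old refrigerator: $0.00 + (206/1000) kW × 800 h × $0.12 = $0.00 + $19.776 = $19.776
new efficient refrigerator: $475.65 + (58/1000) kW × 800 h × $0.12 = $475.65 + $5.568 = $481.218
Saving = $19.776 − $481.218 = −$461.442 → -$461.44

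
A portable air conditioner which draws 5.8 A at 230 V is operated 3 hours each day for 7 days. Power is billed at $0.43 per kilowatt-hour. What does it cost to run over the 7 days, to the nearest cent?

Power = 5.8 A × 230 V = 1334 W = 1.334 kW
Runtime = 3 h/day × 7 days = 21 h
Energy = 1.334 kW × 21 h = 28.014 kWh
Cost = 28.014 kWh × $0.43/kWh = $12.05

$12.05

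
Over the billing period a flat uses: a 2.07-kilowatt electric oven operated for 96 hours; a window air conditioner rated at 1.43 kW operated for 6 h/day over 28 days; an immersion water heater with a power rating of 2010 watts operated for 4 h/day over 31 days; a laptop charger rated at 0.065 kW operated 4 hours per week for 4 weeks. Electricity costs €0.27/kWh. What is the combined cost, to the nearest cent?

electric oven: 2.07 kW × 96 h = 198.72 kWh
window air conditioner: Runtime = 6 h/day × 28 days = 168 h
window air conditioner: 1.43 kW × 168 h = 240.24 kWh
immersion water heater: Runtime = 4 h/day × 31 days = 124 h
immersion water heater: 2.01 kW × 124 h = 249.24 kWh
laptop charger: Runtime = 4 h/week × 4 weeks = 16 h
laptop charger: 0.065 kW × 16 h = 1.04 kWh
Total energy = 689.24 kWh
Cost = 689.24 × €0.27 = €186.09

€186.09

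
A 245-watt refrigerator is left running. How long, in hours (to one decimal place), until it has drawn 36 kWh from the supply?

Hours = 36 kWh ÷ 0.245 kW = 146.9 h

146.9 h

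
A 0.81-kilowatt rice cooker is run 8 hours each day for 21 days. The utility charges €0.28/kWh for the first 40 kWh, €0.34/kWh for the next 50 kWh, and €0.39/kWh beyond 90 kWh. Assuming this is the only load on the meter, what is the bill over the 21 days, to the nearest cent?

Runtime = 8 h/day × 21 days = 168 h
Energy = 0.81 kW × 168 h = 136.08 kWh
Tier 1 (0–40 kWh): 40 × €0.28 = €11.2
Tier 2 (40–90 kWh): 50 × €0.34 = €17
Above 90 kWh: 46.08 × €0.39 = €17.9712
Bill = €46.17

€46.17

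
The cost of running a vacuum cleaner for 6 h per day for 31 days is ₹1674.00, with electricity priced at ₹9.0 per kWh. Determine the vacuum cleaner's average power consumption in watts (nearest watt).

Energy = ₹1674.00 ÷ ₹9.0/kWh = 186 kWh
Runtime = 6 h/day × 31 days = 186 h
Power = 186 kWh ÷ 186 h = 1 kW = 1000 W

1000 W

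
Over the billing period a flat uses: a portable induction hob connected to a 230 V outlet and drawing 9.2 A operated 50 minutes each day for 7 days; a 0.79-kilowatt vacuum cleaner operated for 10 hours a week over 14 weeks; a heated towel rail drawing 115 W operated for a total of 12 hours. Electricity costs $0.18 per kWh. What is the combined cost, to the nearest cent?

portable induction hob: Power = 9.2 A × 230 V = 2116 W = 2.116 kW
portable induction hob: Runtime = 50 min × 7 = 350 min = 5.833333… h
portable induction hob: 2.116 kW × 5.833333… h = 12.343333… kWh
vacuum cleaner: Runtime = 10 h/week × 14 weeks = 140 h
vacuum cleaner: 0.79 kW × 140 h = 110.6 kWh
heated towel rail: 0.115 kW × 12 h = 1.38 kWh
Total energy = 124.323333… kWh
Cost = 124.323333… × $0.18 = $22.38

$22.38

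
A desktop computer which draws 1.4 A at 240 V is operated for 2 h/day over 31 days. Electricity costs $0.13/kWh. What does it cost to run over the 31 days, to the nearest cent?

$2.71

Power = 1.4 A × 240 V = 336 W = 0.336 kW
Runtime = 2 h/day × 31 days = 62 h
Energy = 0.336 kW × 62 h = 20.832 kWh
Cost = 20.832 kWh × $0.13/kWh = $2.71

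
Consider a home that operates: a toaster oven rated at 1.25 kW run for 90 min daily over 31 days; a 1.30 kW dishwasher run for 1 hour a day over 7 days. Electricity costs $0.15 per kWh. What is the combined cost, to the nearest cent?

$10.08

toaster oven: Runtime = 90 min × 31 = 2790 min = 46.5 h
toaster oven: 1.25 kW × 46.5 h = 58.125 kWh
dishwasher: Runtime = 1 h/day × 7 days = 7 h
dishwasher: 1.3 kW × 7 h = 9.1 kWh
Total energy = 67.225 kWh
Cost = 67.225 × $0.15 = $10.08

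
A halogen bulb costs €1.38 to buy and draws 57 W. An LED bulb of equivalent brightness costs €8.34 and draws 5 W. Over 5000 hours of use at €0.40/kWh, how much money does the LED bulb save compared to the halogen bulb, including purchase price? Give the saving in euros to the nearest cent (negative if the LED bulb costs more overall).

€97.04

halogen bulb: €1.38 + (57/1000) kW × 5000 h × €0.40 = €1.38 + €114 = €115.38
LED bulb: €8.34 + (5/1000) kW × 5000 h × €0.40 = €8.34 + €10 = €18.34
Saving = €115.38 − €18.34 = €97.04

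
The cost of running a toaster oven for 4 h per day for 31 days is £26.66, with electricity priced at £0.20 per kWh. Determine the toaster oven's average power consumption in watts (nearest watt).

1075 W

Energy = £26.66 ÷ £0.20/kWh = 133.3 kWh
Runtime = 4 h/day × 31 days = 124 h
Power = 133.3 kWh ÷ 124 h = 1.075 kW = 1075 W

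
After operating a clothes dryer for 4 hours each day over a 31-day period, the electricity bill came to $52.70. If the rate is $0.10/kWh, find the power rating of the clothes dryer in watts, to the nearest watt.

Energy = $52.70 ÷ $0.10/kWh = 527 kWh
Runtime = 4 h/day × 31 days = 124 h
Power = 527 kWh ÷ 124 h = 4.25 kW = 4250 W

4250 W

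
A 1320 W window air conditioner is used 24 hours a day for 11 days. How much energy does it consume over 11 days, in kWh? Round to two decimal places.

348.48 kWh

Runtime = 24 h × 11 = 264 h
Energy = 1.32 kW × 264 h = 348.48 kWh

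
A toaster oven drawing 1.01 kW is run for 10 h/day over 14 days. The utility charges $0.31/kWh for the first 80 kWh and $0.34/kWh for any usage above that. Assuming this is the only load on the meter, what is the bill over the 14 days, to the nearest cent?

Runtime = 10 h/day × 14 days = 140 h
Energy = 1.01 kW × 140 h = 141.4 kWh
Tier 1 (0–80 kWh): 80 × $0.31 = $24.8
Above 80 kWh: 61.4 × $0.34 = $20.876
Bill = $45.68

$45.68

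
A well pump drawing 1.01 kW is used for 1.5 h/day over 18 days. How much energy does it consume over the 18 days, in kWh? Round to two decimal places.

27.27 kWh

Runtime = 1.5 h/day × 18 days = 27 h
Energy = 1.01 kW × 27 h = 27.27 kWh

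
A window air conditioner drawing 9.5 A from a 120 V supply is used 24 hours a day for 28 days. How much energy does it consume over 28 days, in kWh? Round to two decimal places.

766.08 kWh

Power = 9.5 A × 120 V = 1140 W = 1.14 kW
Runtime = 24 h × 28 = 672 h
Energy = 1.14 kW × 672 h = 766.08 kWh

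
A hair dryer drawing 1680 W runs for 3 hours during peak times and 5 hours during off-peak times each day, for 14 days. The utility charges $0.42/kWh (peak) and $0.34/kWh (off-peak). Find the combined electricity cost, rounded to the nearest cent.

Peak energy = 1.68 kW × 3 h × 14 = 70.56 kWh
Off-peak energy = 1.68 kW × 5 h × 14 = 117.6 kWh
Cost = 70.56 × $0.42 + 117.6 × $0.34 = $29.6352 + $39.984 = $69.62

$69.62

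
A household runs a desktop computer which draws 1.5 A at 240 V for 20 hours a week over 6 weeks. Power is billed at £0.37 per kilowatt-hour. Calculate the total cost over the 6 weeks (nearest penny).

£15.98

Power = 1.5 A × 240 V = 360 W = 0.36 kW
Runtime = 20 h/week × 6 weeks = 120 h
Energy = 0.36 kW × 120 h = 43.2 kWh
Cost = 43.2 kWh × £0.37/kWh = £15.98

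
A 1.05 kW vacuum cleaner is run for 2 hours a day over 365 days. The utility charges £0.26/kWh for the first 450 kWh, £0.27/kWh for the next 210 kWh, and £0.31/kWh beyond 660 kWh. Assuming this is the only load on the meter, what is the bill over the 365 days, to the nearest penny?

Runtime = 2 h/day × 365 days = 730 h
Energy = 1.05 kW × 730 h = 766.5 kWh
Tier 1 (0–450 kWh): 450 × £0.26 = £117
Tier 2 (450–660 kWh): 210 × £0.27 = £56.7
Above 660 kWh: 106.5 × £0.31 = £33.015
Bill = £206.72

£206.72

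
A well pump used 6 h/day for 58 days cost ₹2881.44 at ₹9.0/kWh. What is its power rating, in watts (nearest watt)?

Energy = ₹2881.44 ÷ ₹9.0/kWh = 320.16 kWh
Runtime = 6 h/day × 58 days = 348 h
Power = 320.16 kWh ÷ 348 h = 0.92 kW = 920 W

920 W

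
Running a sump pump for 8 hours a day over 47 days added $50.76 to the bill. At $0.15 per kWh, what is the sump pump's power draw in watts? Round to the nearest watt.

900 W

Energy = $50.76 ÷ $0.15/kWh = 338.4 kWh
Runtime = 8 h/day × 47 days = 376 h
Power = 338.4 kWh ÷ 376 h = 0.9 kW = 900 W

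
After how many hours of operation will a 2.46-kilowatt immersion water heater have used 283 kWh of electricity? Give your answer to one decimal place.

Hours = 283 kWh ÷ 2.46 kW = 115.0 h

115.0 h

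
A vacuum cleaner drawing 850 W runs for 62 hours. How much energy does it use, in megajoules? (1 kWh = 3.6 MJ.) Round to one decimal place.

Energy = 0.85 kW × 62 h = 52.7 kWh
= 52.7 × 3.6 MJ = 189.7 MJ

189.7 MJ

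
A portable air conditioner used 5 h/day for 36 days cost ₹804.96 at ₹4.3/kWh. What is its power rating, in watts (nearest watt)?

Energy = ₹804.96 ÷ ₹4.3/kWh = 187.2 kWh
Runtime = 5 h/day × 36 days = 180 h
Power = 187.2 kWh ÷ 180 h = 1.04 kW = 1040 W

1040 W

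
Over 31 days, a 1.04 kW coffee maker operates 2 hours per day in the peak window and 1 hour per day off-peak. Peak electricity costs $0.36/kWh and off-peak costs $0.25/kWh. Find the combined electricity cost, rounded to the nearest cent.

$31.27

Peak energy = 1.04 kW × 2 h × 31 = 64.48 kWh
Off-peak energy = 1.04 kW × 1 h × 31 = 32.24 kWh
Cost = 64.48 × $0.36 + 32.24 × $0.25 = $23.2128 + $8.06 = $31.27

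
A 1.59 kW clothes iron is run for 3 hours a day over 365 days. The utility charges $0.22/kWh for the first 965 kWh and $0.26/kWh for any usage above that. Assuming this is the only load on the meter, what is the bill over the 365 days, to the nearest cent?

$414.07

Runtime = 3 h/day × 365 days = 1095 h
Energy = 1.59 kW × 1095 h = 1741.05 kWh
Tier 1 (0–965 kWh): 965 × $0.22 = $212.3
Above 965 kWh: 776.05 × $0.26 = $201.773
Bill = $414.07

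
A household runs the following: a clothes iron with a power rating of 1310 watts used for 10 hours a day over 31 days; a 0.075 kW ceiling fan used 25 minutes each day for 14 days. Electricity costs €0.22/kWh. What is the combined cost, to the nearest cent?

€89.44

clothes iron: Runtime = 10 h/day × 31 days = 310 h
clothes iron: 1.31 kW × 310 h = 406.1 kWh
ceiling fan: Runtime = 25 min × 14 = 350 min = 5.833333… h
ceiling fan: 0.075 kW × 5.833333… h = 0.4375 kWh
Total energy = 406.5375 kWh
Cost = 406.5375 × €0.22 = €89.44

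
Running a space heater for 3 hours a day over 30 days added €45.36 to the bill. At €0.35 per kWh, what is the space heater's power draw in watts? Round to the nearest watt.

Energy = €45.36 ÷ €0.35/kWh = 129.6 kWh
Runtime = 3 h/day × 30 days = 90 h
Power = 129.6 kWh ÷ 90 h = 1.44 kW = 1440 W

1440 W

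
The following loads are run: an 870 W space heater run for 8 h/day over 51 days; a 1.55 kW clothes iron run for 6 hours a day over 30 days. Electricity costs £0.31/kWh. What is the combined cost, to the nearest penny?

£196.53

space heater: Runtime = 8 h/day × 51 days = 408 h
space heater: 0.87 kW × 408 h = 354.96 kWh
clothes iron: Runtime = 6 h/day × 30 days = 180 h
clothes iron: 1.55 kW × 180 h = 279 kWh
Total energy = 633.96 kWh
Cost = 633.96 × £0.31 = £196.53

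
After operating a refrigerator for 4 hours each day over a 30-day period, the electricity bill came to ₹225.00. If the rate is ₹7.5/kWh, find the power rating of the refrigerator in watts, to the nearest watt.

Energy = ₹225.00 ÷ ₹7.5/kWh = 30 kWh
Runtime = 4 h/day × 30 days = 120 h
Power = 30 kWh ÷ 120 h = 0.25 kW = 250 W

250 W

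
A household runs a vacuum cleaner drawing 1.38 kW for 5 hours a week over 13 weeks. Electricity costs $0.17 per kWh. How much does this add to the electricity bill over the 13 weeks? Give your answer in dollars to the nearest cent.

Runtime = 5 h/week × 13 weeks = 65 h
Energy = 1.38 kW × 65 h = 89.7 kWh
Cost = 89.7 kWh × $0.17/kWh = $15.25

$15.25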